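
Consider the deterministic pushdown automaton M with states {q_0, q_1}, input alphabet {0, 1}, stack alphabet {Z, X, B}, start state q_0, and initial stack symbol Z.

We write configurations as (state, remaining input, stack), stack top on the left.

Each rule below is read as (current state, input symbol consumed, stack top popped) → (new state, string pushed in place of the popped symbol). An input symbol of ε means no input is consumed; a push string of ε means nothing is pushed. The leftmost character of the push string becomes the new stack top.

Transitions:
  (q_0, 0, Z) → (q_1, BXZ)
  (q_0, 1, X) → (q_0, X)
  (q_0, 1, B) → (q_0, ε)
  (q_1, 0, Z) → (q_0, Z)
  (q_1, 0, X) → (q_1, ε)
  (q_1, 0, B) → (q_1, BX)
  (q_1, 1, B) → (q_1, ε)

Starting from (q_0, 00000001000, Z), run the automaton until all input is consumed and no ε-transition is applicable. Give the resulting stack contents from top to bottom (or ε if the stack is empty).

XXXXZ

(q_0, 00000001000, Z) ⊢ (q_1, 0000001000, BXZ) ⊢ (q_1, 000001000, BXXZ) ⊢ (q_1, 00001000, BXXXZ) ⊢ (q_1, 0001000, BXXXXZ) ⊢ (q_1, 001000, BXXXXXZ) ⊢ (q_1, 01000, BXXXXXXZ) ⊢ (q_1, 1000, BXXXXXXXZ) ⊢ (q_1, 000, XXXXXXXZ) ⊢ (q_1, 00, XXXXXXZ) ⊢ (q_1, 0, XXXXXZ) ⊢ (q_1, ε, XXXXZ)
All input consumed in state q_1 with stack XXXXZ.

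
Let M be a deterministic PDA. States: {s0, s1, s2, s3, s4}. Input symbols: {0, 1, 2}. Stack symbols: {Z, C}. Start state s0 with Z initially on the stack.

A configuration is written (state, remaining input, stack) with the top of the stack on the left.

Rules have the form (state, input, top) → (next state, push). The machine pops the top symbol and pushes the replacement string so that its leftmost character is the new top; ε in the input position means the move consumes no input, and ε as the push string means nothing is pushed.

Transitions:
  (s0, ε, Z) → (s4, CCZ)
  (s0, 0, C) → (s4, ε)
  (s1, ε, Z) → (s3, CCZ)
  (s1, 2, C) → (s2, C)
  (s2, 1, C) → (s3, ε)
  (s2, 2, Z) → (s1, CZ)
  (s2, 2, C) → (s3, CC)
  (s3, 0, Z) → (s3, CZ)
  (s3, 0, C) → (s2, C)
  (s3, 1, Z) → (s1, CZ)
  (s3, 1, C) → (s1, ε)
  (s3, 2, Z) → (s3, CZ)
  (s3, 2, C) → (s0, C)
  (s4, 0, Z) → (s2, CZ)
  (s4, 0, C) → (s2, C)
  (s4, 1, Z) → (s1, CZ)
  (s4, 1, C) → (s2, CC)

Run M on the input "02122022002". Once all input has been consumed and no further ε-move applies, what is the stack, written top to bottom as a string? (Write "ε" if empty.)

CCCCZ

(s0, 02122022002, Z) ⊢ (s4, 02122022002, CCZ) ⊢ (s2, 2122022002, CCZ) ⊢ (s3, 122022002, CCCZ) ⊢ (s1, 22022002, CCZ) ⊢ (s2, 2022002, CCZ) ⊢ (s3, 022002, CCCZ) ⊢ (s2, 22002, CCCZ) ⊢ (s3, 2002, CCCCZ) ⊢ (s0, 002, CCCCZ) ⊢ (s4, 02, CCCZ) ⊢ (s2, 2, CCCZ) ⊢ (s3, ε, CCCCZ)
All input consumed in state s3 with stack CCCCZ.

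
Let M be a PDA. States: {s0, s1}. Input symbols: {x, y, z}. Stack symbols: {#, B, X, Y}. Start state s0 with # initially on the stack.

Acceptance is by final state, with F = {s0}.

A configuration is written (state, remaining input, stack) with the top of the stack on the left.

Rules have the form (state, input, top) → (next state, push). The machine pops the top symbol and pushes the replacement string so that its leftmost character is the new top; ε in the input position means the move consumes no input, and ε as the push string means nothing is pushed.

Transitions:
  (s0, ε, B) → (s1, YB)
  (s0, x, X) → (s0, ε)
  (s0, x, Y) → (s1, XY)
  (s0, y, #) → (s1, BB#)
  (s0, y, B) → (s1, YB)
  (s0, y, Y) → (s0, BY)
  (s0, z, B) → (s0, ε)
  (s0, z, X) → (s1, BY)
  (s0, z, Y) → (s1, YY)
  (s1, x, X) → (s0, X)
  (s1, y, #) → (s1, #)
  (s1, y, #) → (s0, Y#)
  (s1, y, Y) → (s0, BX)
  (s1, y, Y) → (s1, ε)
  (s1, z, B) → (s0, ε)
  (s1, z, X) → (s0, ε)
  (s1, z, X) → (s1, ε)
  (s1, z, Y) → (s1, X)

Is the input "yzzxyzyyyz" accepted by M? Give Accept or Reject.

No computation consumes all input and reaches a final state.

Reject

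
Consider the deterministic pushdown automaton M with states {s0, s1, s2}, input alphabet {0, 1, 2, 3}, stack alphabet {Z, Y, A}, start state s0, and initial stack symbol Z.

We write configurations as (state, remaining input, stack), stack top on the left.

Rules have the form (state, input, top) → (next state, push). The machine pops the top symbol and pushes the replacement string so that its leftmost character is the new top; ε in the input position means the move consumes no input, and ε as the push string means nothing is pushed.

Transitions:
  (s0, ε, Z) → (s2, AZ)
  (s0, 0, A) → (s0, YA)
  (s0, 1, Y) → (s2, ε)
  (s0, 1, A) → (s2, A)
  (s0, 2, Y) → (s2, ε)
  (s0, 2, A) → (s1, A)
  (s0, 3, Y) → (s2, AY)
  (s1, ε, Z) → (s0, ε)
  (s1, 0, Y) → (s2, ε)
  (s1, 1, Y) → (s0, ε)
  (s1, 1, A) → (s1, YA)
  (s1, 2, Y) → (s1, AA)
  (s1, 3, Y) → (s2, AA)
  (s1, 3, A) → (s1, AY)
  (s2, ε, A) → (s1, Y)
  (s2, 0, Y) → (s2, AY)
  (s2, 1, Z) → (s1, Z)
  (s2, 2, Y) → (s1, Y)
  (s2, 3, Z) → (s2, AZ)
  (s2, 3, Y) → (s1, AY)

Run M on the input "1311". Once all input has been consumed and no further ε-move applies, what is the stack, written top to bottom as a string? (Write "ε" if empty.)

YZ

(s0, 1311, Z)
  ε-move, top Z: go to s2, push AZ → (s2, 1311, AZ)
  ε-move, top A: go to s1, push Y → (s1, 1311, YZ)
  read 1, top Y: go to s0, push ε → (s0, 311, Z)
  ε-move, top Z: go to s2, push AZ → (s2, 311, AZ)
  ε-move, top A: go to s1, push Y → (s1, 311, YZ)
  read 3, top Y: go to s2, push AA → (s2, 11, AAZ)
  ε-move, top A: go to s1, push Y → (s1, 11, YAZ)
  read 1, top Y: go to s0, push ε → (s0, 1, AZ)
  read 1, top A: go to s2, push A → (s2, ε, AZ)
  ε-move, top A: go to s1, push Y → (s1, ε, YZ)
All input consumed in state s1 with stack YZ.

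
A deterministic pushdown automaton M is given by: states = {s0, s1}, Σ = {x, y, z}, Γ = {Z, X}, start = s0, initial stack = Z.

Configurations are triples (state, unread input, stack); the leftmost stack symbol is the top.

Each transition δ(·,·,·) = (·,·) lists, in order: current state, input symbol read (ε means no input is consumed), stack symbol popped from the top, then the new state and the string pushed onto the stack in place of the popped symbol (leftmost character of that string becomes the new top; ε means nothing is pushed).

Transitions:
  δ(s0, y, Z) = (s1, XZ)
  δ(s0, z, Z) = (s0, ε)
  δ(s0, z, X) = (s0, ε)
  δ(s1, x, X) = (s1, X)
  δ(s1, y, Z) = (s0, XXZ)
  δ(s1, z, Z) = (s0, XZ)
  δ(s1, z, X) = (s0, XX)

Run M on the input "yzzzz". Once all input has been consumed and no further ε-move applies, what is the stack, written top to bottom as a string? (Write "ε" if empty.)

(s0, yzzzz, Z)
  read y, top Z: go to s1, push XZ → (s1, zzzz, XZ)
  read z, top X: go to s0, push XX → (s0, zzz, XXZ)
  read z, top X: go to s0, push ε → (s0, zz, XZ)
  read z, top X: go to s0, push ε → (s0, z, Z)
  read z, top Z: go to s0, push ε → (s0, ε, ε)
All input consumed in state s0 with stack ε.

ε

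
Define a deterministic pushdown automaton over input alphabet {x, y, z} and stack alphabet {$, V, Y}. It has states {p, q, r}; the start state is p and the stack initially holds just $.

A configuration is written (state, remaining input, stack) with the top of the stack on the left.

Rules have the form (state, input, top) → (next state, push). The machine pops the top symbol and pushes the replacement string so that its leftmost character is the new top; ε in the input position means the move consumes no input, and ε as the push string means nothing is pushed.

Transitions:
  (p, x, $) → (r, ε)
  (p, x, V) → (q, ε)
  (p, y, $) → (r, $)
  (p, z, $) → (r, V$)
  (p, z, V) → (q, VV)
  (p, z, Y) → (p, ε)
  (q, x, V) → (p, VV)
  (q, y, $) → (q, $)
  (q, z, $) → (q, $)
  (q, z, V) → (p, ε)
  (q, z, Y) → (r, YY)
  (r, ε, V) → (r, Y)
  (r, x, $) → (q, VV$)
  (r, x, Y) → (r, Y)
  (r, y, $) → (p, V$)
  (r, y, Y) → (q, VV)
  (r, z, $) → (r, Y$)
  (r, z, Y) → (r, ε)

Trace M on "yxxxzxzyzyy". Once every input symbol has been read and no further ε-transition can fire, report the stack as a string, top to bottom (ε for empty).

$

(p, yxxxzxzyzyy, $) ⊢ (r, xxxzxzyzyy, $) ⊢ (q, xxzxzyzyy, VV$) ⊢ (p, xzxzyzyy, VVV$) ⊢ (q, zxzyzyy, VV$) ⊢ (p, xzyzyy, V$) ⊢ (q, zyzyy, $) ⊢ (q, yzyy, $) ⊢ (q, zyy, $) ⊢ (q, yy, $) ⊢ (q, y, $) ⊢ (q, ε, $)
All input consumed in state q with stack $.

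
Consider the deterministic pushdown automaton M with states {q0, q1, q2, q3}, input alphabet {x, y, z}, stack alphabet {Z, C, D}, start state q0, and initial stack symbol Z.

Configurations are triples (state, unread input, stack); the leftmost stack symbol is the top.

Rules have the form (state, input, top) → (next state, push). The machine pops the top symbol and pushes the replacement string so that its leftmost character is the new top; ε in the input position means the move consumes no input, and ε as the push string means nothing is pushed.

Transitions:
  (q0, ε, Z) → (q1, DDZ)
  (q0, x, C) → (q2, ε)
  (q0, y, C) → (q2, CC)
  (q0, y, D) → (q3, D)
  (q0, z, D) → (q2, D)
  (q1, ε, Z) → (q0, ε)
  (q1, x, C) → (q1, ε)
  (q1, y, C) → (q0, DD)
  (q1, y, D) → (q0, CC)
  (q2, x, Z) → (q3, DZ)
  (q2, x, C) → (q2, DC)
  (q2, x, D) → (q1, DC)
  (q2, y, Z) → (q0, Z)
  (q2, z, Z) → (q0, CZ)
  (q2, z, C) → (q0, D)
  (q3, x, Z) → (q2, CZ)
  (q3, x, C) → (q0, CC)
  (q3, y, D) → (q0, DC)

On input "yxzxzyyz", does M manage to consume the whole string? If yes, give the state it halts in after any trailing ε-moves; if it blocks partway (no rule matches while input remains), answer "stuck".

(q0, yxzxzyyz, Z) ⊢ (q1, yxzxzyyz, DDZ) ⊢ (q0, xzxzyyz, CCDZ) ⊢ (q2, zxzyyz, CDZ) ⊢ (q0, xzyyz, DDZ)
No transition for (q0, x, top D); M blocks with input xzyyz remaining.

stuck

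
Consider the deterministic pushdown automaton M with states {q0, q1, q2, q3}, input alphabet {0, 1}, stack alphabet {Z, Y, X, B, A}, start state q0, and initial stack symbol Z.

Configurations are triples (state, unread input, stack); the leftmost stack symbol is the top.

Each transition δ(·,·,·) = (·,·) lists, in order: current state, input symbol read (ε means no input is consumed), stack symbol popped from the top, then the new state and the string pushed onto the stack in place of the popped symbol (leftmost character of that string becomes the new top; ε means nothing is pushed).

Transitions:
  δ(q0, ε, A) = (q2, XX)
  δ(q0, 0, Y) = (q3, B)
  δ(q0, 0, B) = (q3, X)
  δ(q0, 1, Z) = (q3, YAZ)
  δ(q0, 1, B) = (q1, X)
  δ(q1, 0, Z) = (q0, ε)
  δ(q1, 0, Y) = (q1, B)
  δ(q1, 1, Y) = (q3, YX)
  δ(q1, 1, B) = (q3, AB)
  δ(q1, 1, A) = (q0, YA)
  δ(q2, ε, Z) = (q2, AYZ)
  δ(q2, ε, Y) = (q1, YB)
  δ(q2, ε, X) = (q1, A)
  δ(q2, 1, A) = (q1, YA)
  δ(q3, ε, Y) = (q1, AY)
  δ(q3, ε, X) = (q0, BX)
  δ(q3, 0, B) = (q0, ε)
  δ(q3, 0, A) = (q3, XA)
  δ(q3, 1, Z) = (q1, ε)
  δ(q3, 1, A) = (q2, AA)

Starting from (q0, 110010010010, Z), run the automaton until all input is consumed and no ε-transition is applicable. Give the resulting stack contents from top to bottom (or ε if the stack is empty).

BAXXXYAZ

(q0, 110010010010, Z)
  read 1, top Z: go to q3, push YAZ → (q3, 10010010010, YAZ)
  ε-move, top Y: go to q1, push AY → (q1, 10010010010, AYAZ)
  read 1, top A: go to q0, push YA → (q0, 0010010010, YAYAZ)
  read 0, top Y: go to q3, push B → (q3, 010010010, BAYAZ)
  read 0, top B: go to q0, push ε → (q0, 10010010, AYAZ)
  ε-move, top A: go to q2, push XX → (q2, 10010010, XXYAZ)
  ε-move, top X: go to q1, push A → (q1, 10010010, AXYAZ)
  read 1, top A: go to q0, push YA → (q0, 0010010, YAXYAZ)
  read 0, top Y: go to q3, push B → (q3, 010010, BAXYAZ)
  read 0, top B: go to q0, push ε → (q0, 10010, AXYAZ)
  ε-move, top A: go to q2, push XX → (q2, 10010, XXXYAZ)
  ε-move, top X: go to q1, push A → (q1, 10010, AXXYAZ)
  read 1, top A: go to q0, push YA → (q0, 0010, YAXXYAZ)
  read 0, top Y: go to q3, push B → (q3, 010, BAXXYAZ)
  read 0, top B: go to q0, push ε → (q0, 10, AXXYAZ)
  ε-move, top A: go to q2, push XX → (q2, 10, XXXXYAZ)
  ε-move, top X: go to q1, push A → (q1, 10, AXXXYAZ)
  read 1, top A: go to q0, push YA → (q0, 0, YAXXXYAZ)
  read 0, top Y: go to q3, push B → (q3, ε, BAXXXYAZ)
All input consumed in state q3 with stack BAXXXYAZ.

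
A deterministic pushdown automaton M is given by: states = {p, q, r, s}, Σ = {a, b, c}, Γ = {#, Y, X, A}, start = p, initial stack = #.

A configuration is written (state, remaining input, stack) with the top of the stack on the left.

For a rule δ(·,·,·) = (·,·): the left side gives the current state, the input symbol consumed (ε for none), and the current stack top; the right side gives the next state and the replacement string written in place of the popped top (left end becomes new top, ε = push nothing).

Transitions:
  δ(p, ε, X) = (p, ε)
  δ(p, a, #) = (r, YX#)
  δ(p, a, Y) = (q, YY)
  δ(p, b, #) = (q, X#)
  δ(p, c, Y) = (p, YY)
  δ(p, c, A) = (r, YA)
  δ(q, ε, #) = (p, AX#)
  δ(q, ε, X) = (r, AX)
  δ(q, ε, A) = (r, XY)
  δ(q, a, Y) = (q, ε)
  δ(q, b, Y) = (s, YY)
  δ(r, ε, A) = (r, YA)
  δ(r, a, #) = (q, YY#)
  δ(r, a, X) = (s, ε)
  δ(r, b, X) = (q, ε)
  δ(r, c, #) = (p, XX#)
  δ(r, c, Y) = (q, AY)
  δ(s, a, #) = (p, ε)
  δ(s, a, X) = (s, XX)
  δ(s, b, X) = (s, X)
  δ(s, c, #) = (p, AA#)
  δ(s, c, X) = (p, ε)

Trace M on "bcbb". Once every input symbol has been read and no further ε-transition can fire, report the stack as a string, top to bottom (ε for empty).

YYYAX#

(p, bcbb, #) ⊢ (q, cbb, X#) ⊢ (r, cbb, AX#) ⊢ (r, cbb, YAX#) ⊢ (q, bb, AYAX#) ⊢ (r, bb, XYYAX#) ⊢ (q, b, YYAX#) ⊢ (s, ε, YYYAX#)
All input consumed in state s with stack YYYAX#.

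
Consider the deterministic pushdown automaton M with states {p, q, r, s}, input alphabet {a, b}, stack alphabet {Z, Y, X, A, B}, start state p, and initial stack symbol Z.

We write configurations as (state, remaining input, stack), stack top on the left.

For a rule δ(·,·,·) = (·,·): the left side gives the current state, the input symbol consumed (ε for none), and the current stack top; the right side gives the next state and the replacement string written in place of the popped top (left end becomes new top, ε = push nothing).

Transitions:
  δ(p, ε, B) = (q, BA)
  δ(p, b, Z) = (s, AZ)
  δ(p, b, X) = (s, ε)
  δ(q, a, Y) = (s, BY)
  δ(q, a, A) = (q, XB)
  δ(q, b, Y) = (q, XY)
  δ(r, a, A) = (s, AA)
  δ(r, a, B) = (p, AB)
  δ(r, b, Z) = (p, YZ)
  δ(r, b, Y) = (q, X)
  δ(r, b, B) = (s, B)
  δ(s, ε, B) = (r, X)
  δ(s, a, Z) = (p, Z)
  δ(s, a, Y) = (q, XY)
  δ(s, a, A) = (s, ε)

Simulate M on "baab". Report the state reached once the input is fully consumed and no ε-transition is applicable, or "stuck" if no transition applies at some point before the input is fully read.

(p, baab, Z) ⊢ (s, aab, AZ) ⊢ (s, ab, Z) ⊢ (p, b, Z) ⊢ (s, ε, AZ)
All input consumed; M is in state s.

s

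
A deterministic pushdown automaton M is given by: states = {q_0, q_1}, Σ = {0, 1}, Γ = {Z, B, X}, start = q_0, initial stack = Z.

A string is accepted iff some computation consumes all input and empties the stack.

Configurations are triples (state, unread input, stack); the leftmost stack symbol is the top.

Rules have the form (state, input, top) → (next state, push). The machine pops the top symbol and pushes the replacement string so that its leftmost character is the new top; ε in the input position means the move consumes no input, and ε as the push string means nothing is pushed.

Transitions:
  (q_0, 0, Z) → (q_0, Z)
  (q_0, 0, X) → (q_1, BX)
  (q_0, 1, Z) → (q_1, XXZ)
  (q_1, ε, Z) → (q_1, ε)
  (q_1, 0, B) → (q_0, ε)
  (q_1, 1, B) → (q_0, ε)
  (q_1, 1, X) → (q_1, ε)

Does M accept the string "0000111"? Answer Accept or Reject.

(q_0, 0000111, Z) ⊢ (q_0, 000111, Z) ⊢ (q_0, 00111, Z) ⊢ (q_0, 0111, Z) ⊢ (q_0, 111, Z) ⊢ (q_1, 11, XXZ) ⊢ (q_1, 1, XZ) ⊢ (q_1, ε, Z) ⊢ (q_1, ε, ε)
All input consumed and the stack is empty.

Accept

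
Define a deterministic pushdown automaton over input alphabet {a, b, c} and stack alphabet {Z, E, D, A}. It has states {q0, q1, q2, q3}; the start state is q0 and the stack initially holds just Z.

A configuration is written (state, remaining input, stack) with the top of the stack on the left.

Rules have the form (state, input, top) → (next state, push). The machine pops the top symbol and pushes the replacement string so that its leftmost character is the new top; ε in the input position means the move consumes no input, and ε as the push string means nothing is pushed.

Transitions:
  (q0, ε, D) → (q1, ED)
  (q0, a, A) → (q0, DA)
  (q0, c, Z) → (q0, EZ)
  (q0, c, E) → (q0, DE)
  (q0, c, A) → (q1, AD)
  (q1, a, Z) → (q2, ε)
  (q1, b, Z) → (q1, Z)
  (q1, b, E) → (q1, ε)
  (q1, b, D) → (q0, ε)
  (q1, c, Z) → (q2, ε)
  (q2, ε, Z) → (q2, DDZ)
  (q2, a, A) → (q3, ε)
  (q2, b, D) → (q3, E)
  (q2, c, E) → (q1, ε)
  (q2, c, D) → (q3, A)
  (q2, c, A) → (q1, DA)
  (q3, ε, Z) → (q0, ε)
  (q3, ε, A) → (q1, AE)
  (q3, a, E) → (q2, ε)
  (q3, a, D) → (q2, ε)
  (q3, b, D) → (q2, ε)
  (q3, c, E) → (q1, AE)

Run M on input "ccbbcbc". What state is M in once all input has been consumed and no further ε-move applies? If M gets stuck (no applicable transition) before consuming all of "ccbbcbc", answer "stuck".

(q0, ccbbcbc, Z) ⊢ (q0, cbbcbc, EZ) ⊢ (q0, bbcbc, DEZ) ⊢ (q1, bbcbc, EDEZ) ⊢ (q1, bcbc, DEZ) ⊢ (q0, cbc, EZ) ⊢ (q0, bc, DEZ) ⊢ (q1, bc, EDEZ) ⊢ (q1, c, DEZ)
No transition for (q1, c, top D); M blocks with input c remaining.

stuck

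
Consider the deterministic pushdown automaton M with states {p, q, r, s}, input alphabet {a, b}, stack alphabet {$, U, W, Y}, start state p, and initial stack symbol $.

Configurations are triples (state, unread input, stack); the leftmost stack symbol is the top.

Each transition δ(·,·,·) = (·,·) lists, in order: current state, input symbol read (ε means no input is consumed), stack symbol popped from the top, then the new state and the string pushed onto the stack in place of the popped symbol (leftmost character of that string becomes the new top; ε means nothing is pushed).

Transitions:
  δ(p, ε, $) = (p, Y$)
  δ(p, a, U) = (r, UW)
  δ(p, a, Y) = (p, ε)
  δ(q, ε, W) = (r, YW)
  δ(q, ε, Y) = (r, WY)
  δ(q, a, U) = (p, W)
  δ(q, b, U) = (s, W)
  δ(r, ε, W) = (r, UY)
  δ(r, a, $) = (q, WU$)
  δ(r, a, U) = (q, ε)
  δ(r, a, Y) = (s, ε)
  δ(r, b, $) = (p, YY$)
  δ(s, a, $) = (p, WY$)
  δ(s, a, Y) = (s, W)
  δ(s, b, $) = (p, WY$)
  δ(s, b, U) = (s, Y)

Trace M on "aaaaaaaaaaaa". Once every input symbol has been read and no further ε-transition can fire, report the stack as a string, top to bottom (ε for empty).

(p, aaaaaaaaaaaa, $) ⊢ (p, aaaaaaaaaaaa, Y$) ⊢ (p, aaaaaaaaaaa, $) ⊢ (p, aaaaaaaaaaa, Y$) ⊢ (p, aaaaaaaaaa, $) ⊢ (p, aaaaaaaaaa, Y$) ⊢ (p, aaaaaaaaa, $) ⊢ (p, aaaaaaaaa, Y$) ⊢ (p, aaaaaaaa, $) ⊢ (p, aaaaaaaa, Y$) ⊢ (p, aaaaaaa, $) ⊢ (p, aaaaaaa, Y$) ⊢ (p, aaaaaa, $) ⊢ (p, aaaaaa, Y$) ⊢ (p, aaaaa, $) ⊢ (p, aaaaa, Y$) ⊢ (p, aaaa, $) ⊢ (p, aaaa, Y$) ⊢ (p, aaa, $) ⊢ (p, aaa, Y$) ⊢ (p, aa, $) ⊢ (p, aa, Y$) ⊢ (p, a, $) ⊢ (p, a, Y$) ⊢ (p, ε, $) ⊢ (p, ε, Y$)
All input consumed in state p with stack Y$.

Y$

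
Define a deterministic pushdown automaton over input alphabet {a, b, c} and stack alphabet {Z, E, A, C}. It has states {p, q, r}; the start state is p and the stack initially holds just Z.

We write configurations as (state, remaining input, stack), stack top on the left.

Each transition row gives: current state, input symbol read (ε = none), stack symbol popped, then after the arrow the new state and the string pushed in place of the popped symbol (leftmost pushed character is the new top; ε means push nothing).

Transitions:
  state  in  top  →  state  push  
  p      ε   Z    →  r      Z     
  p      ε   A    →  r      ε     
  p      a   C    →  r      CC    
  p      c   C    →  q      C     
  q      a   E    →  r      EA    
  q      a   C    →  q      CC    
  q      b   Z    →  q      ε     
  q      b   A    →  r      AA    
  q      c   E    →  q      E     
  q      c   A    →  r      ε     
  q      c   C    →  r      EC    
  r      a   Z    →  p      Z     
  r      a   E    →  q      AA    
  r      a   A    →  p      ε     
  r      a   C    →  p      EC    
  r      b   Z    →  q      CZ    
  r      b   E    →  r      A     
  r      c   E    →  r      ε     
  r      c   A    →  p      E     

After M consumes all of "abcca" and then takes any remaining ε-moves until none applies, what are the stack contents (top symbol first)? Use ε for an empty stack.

(p, abcca, Z)
  ε-move, top Z: go to r, push Z → (r, abcca, Z)
  read a, top Z: go to p, push Z → (p, bcca, Z)
  ε-move, top Z: go to r, push Z → (r, bcca, Z)
  read b, top Z: go to q, push CZ → (q, cca, CZ)
  read c, top C: go to r, push EC → (r, ca, ECZ)
  read c, top E: go to r, push ε → (r, a, CZ)
  read a, top C: go to p, push EC → (p, ε, ECZ)
All input consumed in state p with stack ECZ.

ECZ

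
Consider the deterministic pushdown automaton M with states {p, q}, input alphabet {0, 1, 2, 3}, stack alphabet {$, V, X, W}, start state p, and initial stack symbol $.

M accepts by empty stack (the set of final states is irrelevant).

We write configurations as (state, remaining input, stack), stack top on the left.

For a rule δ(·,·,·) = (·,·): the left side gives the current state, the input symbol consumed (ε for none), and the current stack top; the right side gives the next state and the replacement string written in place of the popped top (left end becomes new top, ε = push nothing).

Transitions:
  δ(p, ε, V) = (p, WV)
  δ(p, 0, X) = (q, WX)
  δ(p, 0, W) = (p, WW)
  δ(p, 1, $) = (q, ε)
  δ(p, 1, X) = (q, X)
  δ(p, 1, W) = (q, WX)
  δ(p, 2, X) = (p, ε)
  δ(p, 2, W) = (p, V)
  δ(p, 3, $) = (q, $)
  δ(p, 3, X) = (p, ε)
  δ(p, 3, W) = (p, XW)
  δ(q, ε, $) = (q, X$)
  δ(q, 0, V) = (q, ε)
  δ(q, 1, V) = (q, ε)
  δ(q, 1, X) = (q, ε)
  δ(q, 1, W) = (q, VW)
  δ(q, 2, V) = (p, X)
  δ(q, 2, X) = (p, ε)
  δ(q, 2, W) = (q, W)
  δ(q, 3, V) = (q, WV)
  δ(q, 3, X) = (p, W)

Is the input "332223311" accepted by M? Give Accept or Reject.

(p, 332223311, $)
  read 3, top $: go to q, push $ → (q, 32223311, $)
  ε-move, top $: go to q, push X$ → (q, 32223311, X$)
  read 3, top X: go to p, push W → (p, 2223311, W$)
  read 2, top W: go to p, push V → (p, 223311, V$)
  ε-move, top V: go to p, push WV → (p, 223311, WV$)
  read 2, top W: go to p, push V → (p, 23311, VV$)
  ε-move, top V: go to p, push WV → (p, 23311, WVV$)
  read 2, top W: go to p, push V → (p, 3311, VVV$)
  ε-move, top V: go to p, push WV → (p, 3311, WVVV$)
  read 3, top W: go to p, push XW → (p, 311, XWVVV$)
  read 3, top X: go to p, push ε → (p, 11, WVVV$)
  read 1, top W: go to q, push WX → (q, 1, WXVVV$)
  read 1, top W: go to q, push VW → (q, ε, VWXVVV$)
All input consumed; stack is VWXVVV$, not empty, and no further ε-move applies.

Reject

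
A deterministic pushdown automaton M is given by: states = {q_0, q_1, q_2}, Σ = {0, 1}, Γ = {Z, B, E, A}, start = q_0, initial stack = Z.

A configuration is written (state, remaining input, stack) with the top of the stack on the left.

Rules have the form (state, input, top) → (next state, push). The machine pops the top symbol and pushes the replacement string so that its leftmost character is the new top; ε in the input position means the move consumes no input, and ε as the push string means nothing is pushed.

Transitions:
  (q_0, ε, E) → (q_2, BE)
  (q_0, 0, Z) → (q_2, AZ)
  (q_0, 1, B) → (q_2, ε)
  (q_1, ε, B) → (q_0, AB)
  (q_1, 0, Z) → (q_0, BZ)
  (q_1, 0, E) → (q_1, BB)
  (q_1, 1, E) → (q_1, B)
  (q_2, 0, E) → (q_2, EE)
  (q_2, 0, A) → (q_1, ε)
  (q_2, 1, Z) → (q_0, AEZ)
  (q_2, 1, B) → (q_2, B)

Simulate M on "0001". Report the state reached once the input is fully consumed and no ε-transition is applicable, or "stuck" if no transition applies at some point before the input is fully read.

(q_0, 0001, Z)
  read 0, top Z: go to q_2, push AZ → (q_2, 001, AZ)
  read 0, top A: go to q_1, push ε → (q_1, 01, Z)
  read 0, top Z: go to q_0, push BZ → (q_0, 1, BZ)
  read 1, top B: go to q_2, push ε → (q_2, ε, Z)
All input consumed; M is in state q_2.

q_2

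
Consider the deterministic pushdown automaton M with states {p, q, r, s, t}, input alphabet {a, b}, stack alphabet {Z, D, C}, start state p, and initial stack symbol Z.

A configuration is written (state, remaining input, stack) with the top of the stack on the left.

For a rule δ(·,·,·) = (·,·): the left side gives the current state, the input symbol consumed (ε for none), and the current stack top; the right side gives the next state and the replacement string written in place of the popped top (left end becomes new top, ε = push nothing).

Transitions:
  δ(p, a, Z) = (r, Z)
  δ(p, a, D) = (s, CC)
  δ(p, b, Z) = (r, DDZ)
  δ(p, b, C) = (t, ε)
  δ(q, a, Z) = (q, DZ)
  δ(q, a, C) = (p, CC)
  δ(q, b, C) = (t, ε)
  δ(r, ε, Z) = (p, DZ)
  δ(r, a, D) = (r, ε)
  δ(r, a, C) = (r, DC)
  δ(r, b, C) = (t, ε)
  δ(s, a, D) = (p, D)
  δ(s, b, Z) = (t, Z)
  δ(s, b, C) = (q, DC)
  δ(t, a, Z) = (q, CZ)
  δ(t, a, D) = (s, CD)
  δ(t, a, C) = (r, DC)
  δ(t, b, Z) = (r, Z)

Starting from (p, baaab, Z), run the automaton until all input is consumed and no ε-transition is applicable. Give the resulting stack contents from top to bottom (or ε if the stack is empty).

(p, baaab, Z)
  read b, top Z: go to r, push DDZ → (r, aaab, DDZ)
  read a, top D: go to r, push ε → (r, aab, DZ)
  read a, top D: go to r, push ε → (r, ab, Z)
  ε-move, top Z: go to p, push DZ → (p, ab, DZ)
  read a, top D: go to s, push CC → (s, b, CCZ)
  read b, top C: go to q, push DC → (q, ε, DCCZ)
All input consumed in state q with stack DCCZ.

DCCZ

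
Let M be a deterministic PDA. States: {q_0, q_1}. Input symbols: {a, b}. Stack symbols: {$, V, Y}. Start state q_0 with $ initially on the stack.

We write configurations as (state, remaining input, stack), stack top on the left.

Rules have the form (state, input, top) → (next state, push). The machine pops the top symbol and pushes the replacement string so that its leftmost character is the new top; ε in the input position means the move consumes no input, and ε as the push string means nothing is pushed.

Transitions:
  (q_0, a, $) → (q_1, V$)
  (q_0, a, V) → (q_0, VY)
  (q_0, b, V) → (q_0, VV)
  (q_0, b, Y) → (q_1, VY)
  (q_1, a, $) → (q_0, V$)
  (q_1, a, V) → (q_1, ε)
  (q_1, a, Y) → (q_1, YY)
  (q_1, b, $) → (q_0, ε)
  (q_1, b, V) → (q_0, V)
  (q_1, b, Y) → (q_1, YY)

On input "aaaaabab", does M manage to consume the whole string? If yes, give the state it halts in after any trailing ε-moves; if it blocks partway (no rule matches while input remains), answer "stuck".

q_0

(q_0, aaaaabab, $) ⊢ (q_1, aaaabab, V$) ⊢ (q_1, aaabab, $) ⊢ (q_0, aabab, V$) ⊢ (q_0, abab, VY$) ⊢ (q_0, bab, VYY$) ⊢ (q_0, ab, VVYY$) ⊢ (q_0, b, VYVYY$) ⊢ (q_0, ε, VVYVYY$)
All input consumed; M is in state q_0.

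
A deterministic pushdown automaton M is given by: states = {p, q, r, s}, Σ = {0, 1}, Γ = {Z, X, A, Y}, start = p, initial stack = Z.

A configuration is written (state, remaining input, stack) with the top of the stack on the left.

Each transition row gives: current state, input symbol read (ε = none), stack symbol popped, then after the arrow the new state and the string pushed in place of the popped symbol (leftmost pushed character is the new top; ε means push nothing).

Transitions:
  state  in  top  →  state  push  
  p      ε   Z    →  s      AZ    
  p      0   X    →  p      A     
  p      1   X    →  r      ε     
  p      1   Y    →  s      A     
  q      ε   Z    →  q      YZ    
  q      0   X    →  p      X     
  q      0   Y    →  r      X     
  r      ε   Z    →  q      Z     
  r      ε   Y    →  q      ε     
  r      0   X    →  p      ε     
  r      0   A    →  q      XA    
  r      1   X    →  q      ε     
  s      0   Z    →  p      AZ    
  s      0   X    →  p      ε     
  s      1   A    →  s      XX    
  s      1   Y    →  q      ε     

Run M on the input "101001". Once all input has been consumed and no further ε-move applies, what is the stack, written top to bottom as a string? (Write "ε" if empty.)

(p, 101001, Z)
  ε-move, top Z: go to s, push AZ → (s, 101001, AZ)
  read 1, top A: go to s, push XX → (s, 01001, XXZ)
  read 0, top X: go to p, push ε → (p, 1001, XZ)
  read 1, top X: go to r, push ε → (r, 001, Z)
  ε-move, top Z: go to q, push Z → (q, 001, Z)
  ε-move, top Z: go to q, push YZ → (q, 001, YZ)
  read 0, top Y: go to r, push X → (r, 01, XZ)
  read 0, top X: go to p, push ε → (p, 1, Z)
  ε-move, top Z: go to s, push AZ → (s, 1, AZ)
  read 1, top A: go to s, push XX → (s, ε, XXZ)
All input consumed in state s with stack XXZ.

XXZ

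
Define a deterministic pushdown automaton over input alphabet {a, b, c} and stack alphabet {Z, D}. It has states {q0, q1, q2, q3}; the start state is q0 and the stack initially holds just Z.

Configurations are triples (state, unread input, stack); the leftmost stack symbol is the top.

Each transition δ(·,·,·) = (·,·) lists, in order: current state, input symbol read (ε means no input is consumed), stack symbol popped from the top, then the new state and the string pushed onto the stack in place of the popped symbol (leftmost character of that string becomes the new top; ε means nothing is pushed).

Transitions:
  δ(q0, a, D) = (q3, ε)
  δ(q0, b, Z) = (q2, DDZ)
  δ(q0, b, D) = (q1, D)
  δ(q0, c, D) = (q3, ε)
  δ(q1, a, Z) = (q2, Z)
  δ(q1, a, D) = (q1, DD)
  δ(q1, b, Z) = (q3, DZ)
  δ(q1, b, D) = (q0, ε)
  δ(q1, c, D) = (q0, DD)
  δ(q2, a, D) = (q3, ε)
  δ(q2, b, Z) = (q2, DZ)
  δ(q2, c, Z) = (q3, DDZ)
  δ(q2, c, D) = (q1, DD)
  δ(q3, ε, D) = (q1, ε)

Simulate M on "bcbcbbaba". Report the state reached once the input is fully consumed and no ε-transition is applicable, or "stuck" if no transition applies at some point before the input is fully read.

(q0, bcbcbbaba, Z) ⊢ (q2, cbcbbaba, DDZ) ⊢ (q1, bcbbaba, DDDZ) ⊢ (q0, cbbaba, DDZ) ⊢ (q3, bbaba, DZ) ⊢ (q1, bbaba, Z) ⊢ (q3, baba, DZ) ⊢ (q1, baba, Z) ⊢ (q3, aba, DZ) ⊢ (q1, aba, Z) ⊢ (q2, ba, Z) ⊢ (q2, a, DZ) ⊢ (q3, ε, Z)
All input consumed; M is in state q3.

q3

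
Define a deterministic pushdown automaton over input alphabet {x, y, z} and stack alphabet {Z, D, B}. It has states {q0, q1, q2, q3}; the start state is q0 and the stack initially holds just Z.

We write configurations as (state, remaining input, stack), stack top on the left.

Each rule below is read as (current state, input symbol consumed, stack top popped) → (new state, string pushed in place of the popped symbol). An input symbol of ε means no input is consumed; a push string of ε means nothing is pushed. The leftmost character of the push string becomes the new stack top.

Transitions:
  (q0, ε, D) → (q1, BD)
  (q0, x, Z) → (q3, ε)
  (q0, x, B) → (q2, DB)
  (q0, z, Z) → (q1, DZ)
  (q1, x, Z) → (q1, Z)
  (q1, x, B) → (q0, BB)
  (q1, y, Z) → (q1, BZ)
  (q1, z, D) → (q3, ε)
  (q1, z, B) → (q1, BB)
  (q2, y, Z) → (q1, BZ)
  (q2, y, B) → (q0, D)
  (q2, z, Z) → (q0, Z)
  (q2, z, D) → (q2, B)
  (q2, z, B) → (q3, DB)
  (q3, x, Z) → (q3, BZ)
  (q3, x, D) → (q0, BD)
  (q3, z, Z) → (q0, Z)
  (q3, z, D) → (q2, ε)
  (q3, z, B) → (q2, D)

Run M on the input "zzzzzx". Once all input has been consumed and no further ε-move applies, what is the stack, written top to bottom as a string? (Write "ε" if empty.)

BZ

(q0, zzzzzx, Z)
  read z, top Z: go to q1, push DZ → (q1, zzzzx, DZ)
  read z, top D: go to q3, push ε → (q3, zzzx, Z)
  read z, top Z: go to q0, push Z → (q0, zzx, Z)
  read z, top Z: go to q1, push DZ → (q1, zx, DZ)
  read z, top D: go to q3, push ε → (q3, x, Z)
  read x, top Z: go to q3, push BZ → (q3, ε, BZ)
All input consumed in state q3 with stack BZ.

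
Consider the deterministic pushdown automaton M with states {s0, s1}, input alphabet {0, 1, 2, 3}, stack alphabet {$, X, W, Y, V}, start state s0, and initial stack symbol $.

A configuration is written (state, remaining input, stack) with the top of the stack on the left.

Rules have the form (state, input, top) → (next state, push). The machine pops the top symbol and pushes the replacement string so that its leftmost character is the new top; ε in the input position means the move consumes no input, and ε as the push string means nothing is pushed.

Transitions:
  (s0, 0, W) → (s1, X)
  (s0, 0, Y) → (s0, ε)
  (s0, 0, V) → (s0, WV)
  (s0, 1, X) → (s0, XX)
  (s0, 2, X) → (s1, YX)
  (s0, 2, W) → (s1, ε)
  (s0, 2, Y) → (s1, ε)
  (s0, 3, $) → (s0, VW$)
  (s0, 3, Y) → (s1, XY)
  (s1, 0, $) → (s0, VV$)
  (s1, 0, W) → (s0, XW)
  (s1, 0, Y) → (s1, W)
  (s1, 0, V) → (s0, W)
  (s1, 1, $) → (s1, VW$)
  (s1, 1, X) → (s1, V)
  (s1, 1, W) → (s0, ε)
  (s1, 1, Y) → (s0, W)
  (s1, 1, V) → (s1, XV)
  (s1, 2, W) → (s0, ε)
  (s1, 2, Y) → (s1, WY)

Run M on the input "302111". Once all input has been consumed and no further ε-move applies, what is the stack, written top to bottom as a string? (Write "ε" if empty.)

(s0, 302111, $)
  read 3, top $: go to s0, push VW$ → (s0, 02111, VW$)
  read 0, top V: go to s0, push WV → (s0, 2111, WVW$)
  read 2, top W: go to s1, push ε → (s1, 111, VW$)
  read 1, top V: go to s1, push XV → (s1, 11, XVW$)
  read 1, top X: go to s1, push V → (s1, 1, VVW$)
  read 1, top V: go to s1, push XV → (s1, ε, XVVW$)
All input consumed in state s1 with stack XVVW$.

XVVW$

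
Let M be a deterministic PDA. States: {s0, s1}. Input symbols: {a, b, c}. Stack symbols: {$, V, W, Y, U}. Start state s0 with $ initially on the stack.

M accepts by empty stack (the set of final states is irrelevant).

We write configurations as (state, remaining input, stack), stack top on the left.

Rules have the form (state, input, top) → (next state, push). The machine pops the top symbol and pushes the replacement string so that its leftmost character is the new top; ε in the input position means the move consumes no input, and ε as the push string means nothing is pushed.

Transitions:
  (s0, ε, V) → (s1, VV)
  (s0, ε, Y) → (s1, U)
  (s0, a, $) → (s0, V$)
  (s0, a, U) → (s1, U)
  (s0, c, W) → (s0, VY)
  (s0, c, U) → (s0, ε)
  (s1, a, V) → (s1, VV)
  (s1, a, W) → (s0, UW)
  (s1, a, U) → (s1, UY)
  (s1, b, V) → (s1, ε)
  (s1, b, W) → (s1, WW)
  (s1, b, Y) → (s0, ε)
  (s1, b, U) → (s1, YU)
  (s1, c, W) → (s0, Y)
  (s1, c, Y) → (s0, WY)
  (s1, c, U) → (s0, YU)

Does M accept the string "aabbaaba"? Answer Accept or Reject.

(s0, aabbaaba, $) ⊢ (s0, abbaaba, V$) ⊢ (s1, abbaaba, VV$) ⊢ (s1, bbaaba, VVV$) ⊢ (s1, baaba, VV$) ⊢ (s1, aaba, V$) ⊢ (s1, aba, VV$) ⊢ (s1, ba, VVV$) ⊢ (s1, a, VV$) ⊢ (s1, ε, VVV$)
All input consumed; stack is VVV$, not empty, and no further ε-move applies.

Reject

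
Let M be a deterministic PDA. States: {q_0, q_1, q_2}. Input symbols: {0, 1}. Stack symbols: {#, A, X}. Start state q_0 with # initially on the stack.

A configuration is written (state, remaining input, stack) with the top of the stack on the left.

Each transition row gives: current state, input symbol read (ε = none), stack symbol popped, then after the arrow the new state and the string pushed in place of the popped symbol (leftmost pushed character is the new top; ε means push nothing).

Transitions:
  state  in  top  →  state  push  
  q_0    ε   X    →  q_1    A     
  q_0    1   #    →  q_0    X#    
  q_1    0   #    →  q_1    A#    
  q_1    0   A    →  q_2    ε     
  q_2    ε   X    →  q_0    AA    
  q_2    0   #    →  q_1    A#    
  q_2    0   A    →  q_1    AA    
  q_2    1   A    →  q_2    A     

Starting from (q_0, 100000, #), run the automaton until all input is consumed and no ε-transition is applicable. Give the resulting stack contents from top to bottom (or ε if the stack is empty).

(q_0, 100000, #) ⊢ (q_0, 00000, X#) ⊢ (q_1, 00000, A#) ⊢ (q_2, 0000, #) ⊢ (q_1, 000, A#) ⊢ (q_2, 00, #) ⊢ (q_1, 0, A#) ⊢ (q_2, ε, #)
All input consumed in state q_2 with stack #.

#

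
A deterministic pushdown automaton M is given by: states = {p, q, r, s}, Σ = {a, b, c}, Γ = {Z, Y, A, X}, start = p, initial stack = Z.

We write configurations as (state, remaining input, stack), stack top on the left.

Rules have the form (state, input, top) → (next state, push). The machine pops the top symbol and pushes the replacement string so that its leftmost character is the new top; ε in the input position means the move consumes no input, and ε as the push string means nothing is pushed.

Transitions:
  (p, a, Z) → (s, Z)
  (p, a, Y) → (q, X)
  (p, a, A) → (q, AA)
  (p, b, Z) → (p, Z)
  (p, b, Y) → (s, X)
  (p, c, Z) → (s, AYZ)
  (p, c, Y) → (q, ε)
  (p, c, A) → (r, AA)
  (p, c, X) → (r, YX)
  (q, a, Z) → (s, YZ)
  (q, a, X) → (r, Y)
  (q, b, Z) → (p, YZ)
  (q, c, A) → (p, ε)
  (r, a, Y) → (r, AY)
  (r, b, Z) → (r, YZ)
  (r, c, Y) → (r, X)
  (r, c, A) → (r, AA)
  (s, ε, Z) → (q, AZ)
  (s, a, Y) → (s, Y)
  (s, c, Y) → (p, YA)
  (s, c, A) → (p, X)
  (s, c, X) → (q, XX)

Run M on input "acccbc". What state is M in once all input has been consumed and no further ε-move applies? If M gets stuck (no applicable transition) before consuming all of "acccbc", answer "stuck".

stuck

(p, acccbc, Z)
  read a, top Z: go to s, push Z → (s, cccbc, Z)
  ε-move, top Z: go to q, push AZ → (q, cccbc, AZ)
  read c, top A: go to p, push ε → (p, ccbc, Z)
  read c, top Z: go to s, push AYZ → (s, cbc, AYZ)
  read c, top A: go to p, push X → (p, bc, XYZ)
No transition for (p, b, top X); M blocks with input bc remaining.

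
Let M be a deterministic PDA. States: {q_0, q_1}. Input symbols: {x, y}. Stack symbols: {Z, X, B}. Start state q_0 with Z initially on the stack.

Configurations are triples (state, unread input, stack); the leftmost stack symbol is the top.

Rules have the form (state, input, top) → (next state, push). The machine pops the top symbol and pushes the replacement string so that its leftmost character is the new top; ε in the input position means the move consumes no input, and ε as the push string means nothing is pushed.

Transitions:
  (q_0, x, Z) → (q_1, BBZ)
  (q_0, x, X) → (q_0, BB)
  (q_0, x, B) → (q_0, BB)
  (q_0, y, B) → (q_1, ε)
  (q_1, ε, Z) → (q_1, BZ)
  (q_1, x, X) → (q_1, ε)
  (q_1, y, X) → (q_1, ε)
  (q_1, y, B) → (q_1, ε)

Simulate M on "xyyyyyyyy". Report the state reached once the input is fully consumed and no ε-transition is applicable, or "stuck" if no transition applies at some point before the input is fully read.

q_1

(q_0, xyyyyyyyy, Z) ⊢ (q_1, yyyyyyyy, BBZ) ⊢ (q_1, yyyyyyy, BZ) ⊢ (q_1, yyyyyy, Z) ⊢ (q_1, yyyyyy, BZ) ⊢ (q_1, yyyyy, Z) ⊢ (q_1, yyyyy, BZ) ⊢ (q_1, yyyy, Z) ⊢ (q_1, yyyy, BZ) ⊢ (q_1, yyy, Z) ⊢ (q_1, yyy, BZ) ⊢ (q_1, yy, Z) ⊢ (q_1, yy, BZ) ⊢ (q_1, y, Z) ⊢ (q_1, y, BZ) ⊢ (q_1, ε, Z) ⊢ (q_1, ε, BZ)
All input consumed; M is in state q_1.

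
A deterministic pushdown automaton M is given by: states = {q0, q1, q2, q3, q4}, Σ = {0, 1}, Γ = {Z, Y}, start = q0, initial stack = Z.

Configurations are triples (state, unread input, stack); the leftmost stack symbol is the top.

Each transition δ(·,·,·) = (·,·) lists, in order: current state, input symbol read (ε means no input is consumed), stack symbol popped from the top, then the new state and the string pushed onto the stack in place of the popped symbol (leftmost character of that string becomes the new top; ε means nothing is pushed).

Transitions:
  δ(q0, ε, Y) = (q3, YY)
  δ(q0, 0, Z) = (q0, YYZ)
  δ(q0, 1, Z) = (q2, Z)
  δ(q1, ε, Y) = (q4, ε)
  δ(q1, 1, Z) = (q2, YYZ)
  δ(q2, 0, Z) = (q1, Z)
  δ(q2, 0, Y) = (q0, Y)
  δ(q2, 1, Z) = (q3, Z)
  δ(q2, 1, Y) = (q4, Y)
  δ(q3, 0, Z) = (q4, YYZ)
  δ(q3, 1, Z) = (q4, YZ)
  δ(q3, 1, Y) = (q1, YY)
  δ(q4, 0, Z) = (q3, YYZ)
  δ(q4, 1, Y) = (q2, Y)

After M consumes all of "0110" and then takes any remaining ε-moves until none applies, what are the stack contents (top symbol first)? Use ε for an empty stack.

YYYYZ

(q0, 0110, Z) ⊢ (q0, 110, YYZ) ⊢ (q3, 110, YYYZ) ⊢ (q1, 10, YYYYZ) ⊢ (q4, 10, YYYZ) ⊢ (q2, 0, YYYZ) ⊢ (q0, ε, YYYZ) ⊢ (q3, ε, YYYYZ)
All input consumed in state q3 with stack YYYYZ.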